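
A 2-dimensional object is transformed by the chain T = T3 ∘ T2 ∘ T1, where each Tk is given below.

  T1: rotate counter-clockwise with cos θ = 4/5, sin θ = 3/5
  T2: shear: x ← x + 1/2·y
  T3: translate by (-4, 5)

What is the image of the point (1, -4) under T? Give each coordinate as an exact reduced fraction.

T(p) = (-21/10, 12/5)

T1 rotate counter-clockwise with cos θ = 4/5, sin θ = 3/5: (1, -4) → (16/5, -13/5)
T2 shear: x ← x + 1/2·y: (16/5, -13/5) → (19/10, -13/5)
T3 translate by (-4, 5): (19/10, -13/5) → (-21/10, 12/5)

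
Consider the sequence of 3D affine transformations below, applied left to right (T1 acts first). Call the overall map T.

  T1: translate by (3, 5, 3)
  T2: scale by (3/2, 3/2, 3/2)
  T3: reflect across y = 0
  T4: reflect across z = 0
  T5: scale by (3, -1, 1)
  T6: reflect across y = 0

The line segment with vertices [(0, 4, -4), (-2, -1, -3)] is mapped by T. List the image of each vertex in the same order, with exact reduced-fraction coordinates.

T1 translate by (3, 5, 3): (0, 4, -4) → (3, 9, -1); (-2, -1, -3) → (1, 4, 0)
T2 scale by (3/2, 3/2, 3/2): (3, 9, -1) → (9/2, 27/2, -3/2); (1, 4, 0) → (3/2, 6, 0)
T3 reflect across y = 0: (9/2, 27/2, -3/2) → (9/2, -27/2, -3/2); (3/2, 6, 0) → (3/2, -6, 0)
T4 reflect across z = 0: (9/2, -27/2, -3/2) → (9/2, -27/2, 3/2); (3/2, -6, 0) → (3/2, -6, 0)
T5 scale by (3, -1, 1): (9/2, -27/2, 3/2) → (27/2, 27/2, 3/2); (3/2, -6, 0) → (9/2, 6, 0)
T6 reflect across y = 0: (27/2, 27/2, 3/2) → (27/2, -27/2, 3/2); (9/2, 6, 0) → (9/2, -6, 0)

image vertices: (27/2, -27/2, 3/2), (9/2, -6, 0)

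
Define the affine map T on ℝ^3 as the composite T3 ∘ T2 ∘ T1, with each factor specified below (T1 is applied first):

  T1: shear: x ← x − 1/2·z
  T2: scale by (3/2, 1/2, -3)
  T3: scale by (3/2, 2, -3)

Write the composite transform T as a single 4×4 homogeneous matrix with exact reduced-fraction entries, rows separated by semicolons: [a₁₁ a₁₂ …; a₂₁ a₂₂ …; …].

T = [9/4 0 -9/8 0; 0 1 0 0; 0 0 9 0; 0 0 0 1]

T1 = [1 0 -1/2 0; 0 1 0 0; 0 0 1 0; 0 0 0 1]
T2·T1 = [3/2 0 -3/4 0; 0 1/2 0 0; 0 0 -3 0; 0 0 0 1]
T3·…·T1 = [9/4 0 -9/8 0; 0 1 0 0; 0 0 9 0; 0 0 0 1]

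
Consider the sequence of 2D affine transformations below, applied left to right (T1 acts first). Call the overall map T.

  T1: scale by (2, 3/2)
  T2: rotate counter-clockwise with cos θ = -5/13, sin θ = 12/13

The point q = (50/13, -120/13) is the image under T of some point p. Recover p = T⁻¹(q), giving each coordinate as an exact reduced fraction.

T1 = [2 0 0; 0 3/2 0; 0 0 1]
T2·T1 = [-10/13 -18/13 0; 24/13 -15/26 0; 0 0 1]
det M = 3; M⁻¹ = [-5/26 6/13 0; -8/13 -10/39 0; 0 0 1]
M⁻¹ · (50/13, -120/13)ᵀ = (-5, 0)ᵀ

p = (-5, 0)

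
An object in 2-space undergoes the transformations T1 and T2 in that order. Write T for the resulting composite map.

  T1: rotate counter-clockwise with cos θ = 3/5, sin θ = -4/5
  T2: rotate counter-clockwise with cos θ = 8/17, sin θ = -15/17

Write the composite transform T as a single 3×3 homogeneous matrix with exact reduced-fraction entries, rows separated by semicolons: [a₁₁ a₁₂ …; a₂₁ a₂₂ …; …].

T = [-36/85 77/85 0; -77/85 -36/85 0; 0 0 1]

T1 = [3/5 4/5 0; -4/5 3/5 0; 0 0 1]
T2·T1 = [-36/85 77/85 0; -77/85 -36/85 0; 0 0 1]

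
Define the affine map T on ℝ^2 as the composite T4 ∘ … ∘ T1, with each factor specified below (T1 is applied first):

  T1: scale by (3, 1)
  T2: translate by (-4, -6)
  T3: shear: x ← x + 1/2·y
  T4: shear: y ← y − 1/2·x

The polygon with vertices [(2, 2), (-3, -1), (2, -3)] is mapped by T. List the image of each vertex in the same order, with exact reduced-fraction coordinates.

T1 scale by (3, 1): (2, 2) → (6, 2); (-3, -1) → (-9, -1); (2, -3) → (6, -3)
T2 translate by (-4, -6): (6, 2) → (2, -4); (-9, -1) → (-13, -7); (6, -3) → (2, -9)
T3 shear: x ← x + 1/2·y: (2, -4) → (0, -4); (-13, -7) → (-33/2, -7); (2, -9) → (-5/2, -9)
T4 shear: y ← y − 1/2·x: (0, -4) → (0, -4); (-33/2, -7) → (-33/2, 5/4); (-5/2, -9) → (-5/2, -31/4)

image vertices: (0, -4), (-33/2, 5/4), (-5/2, -31/4)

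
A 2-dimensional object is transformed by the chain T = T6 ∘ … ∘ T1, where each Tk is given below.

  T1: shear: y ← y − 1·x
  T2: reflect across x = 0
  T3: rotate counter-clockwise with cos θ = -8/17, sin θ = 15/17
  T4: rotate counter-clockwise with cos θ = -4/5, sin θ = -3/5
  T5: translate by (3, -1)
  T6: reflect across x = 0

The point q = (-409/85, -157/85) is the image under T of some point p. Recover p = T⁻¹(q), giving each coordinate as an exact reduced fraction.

p = (-2, -2)

T1 = [1 0 0; -1 1 0; 0 0 1]
T2·T1 = [-1 0 0; -1 1 0; 0 0 1]
T3·…·T1 = [23/17 -15/17 0; -7/17 -8/17 0; 0 0 1]
T4·…·T1 = [-113/85 36/85 0; -41/85 77/85 0; 0 0 1]
T5·…·T1 = [-113/85 36/85 3; -41/85 77/85 -1; 0 0 1]
T6·…·T1 = [113/85 -36/85 -3; -41/85 77/85 -1; 0 0 1]
det M = 1; M⁻¹ = [77/85 36/85 267/85; 41/85 113/85 236/85; 0 0 1]
M⁻¹ · (-409/85, -157/85)ᵀ = (-2, -2)ᵀ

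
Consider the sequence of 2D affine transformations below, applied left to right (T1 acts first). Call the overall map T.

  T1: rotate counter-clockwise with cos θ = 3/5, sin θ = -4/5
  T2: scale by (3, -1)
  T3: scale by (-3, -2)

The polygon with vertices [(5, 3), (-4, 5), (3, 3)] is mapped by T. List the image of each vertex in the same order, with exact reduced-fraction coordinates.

T1 rotate counter-clockwise with cos θ = 3/5, sin θ = -4/5: (5, 3) → (27/5, -11/5); (-4, 5) → (8/5, 31/5); (3, 3) → (21/5, -3/5)
T2 scale by (3, -1): (27/5, -11/5) → (81/5, 11/5); (8/5, 31/5) → (24/5, -31/5); (21/5, -3/5) → (63/5, 3/5)
T3 scale by (-3, -2): (81/5, 11/5) → (-243/5, -22/5); (24/5, -31/5) → (-72/5, 62/5); (63/5, 3/5) → (-189/5, -6/5)

image vertices: (-243/5, -22/5), (-72/5, 62/5), (-189/5, -6/5)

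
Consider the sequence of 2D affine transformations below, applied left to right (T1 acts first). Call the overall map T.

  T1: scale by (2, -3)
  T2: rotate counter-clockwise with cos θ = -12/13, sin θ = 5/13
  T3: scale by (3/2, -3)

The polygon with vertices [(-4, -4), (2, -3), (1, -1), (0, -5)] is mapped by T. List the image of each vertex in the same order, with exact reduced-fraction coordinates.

image vertices: (54/13, 552/13), (-279/26, 264/13), (-9/2, 6), (-225/26, 540/13)

T1 scale by (2, -3): (-4, -4) → (-8, 12); (2, -3) → (4, 9); (1, -1) → (2, 3); (0, -5) → (0, 15)
T2 rotate counter-clockwise with cos θ = -12/13, sin θ = 5/13: (-8, 12) → (36/13, -184/13); (4, 9) → (-93/13, -88/13); (2, 3) → (-3, -2); (0, 15) → (-75/13, -180/13)
T3 scale by (3/2, -3): (36/13, -184/13) → (54/13, 552/13); (-93/13, -88/13) → (-279/26, 264/13); (-3, -2) → (-9/2, 6); (-75/13, -180/13) → (-225/26, 540/13)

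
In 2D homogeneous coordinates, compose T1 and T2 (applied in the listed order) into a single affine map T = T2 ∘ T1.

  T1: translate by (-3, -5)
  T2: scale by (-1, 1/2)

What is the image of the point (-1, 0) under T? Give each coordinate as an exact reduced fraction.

T1 translate by (-3, -5): (-1, 0) → (-4, -5)
T2 scale by (-1, 1/2): (-4, -5) → (4, -5/2)

T(p) = (4, -5/2)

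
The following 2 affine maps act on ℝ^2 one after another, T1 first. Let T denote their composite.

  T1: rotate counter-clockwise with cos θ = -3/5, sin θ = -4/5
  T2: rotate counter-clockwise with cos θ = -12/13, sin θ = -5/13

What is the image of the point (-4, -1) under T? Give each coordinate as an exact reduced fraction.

T(p) = (-1/65, -268/65)

T1 rotate counter-clockwise with cos θ = -3/5, sin θ = -4/5: (-4, -1) → (8/5, 19/5)
T2 rotate counter-clockwise with cos θ = -12/13, sin θ = -5/13: (8/5, 19/5) → (-1/65, -268/65)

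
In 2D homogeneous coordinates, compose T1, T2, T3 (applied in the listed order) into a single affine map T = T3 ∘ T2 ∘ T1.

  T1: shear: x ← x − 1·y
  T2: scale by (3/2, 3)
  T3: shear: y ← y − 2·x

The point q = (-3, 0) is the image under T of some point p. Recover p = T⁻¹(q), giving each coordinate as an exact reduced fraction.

T1 = [1 -1 0; 0 1 0; 0 0 1]
T2·T1 = [3/2 -3/2 0; 0 3 0; 0 0 1]
T3·…·T1 = [3/2 -3/2 0; -3 6 0; 0 0 1]
det M = 9/2; M⁻¹ = [4/3 1/3 0; 2/3 1/3 0; 0 0 1]
M⁻¹ · (-3, 0)ᵀ = (-4, -2)ᵀ

p = (-4, -2)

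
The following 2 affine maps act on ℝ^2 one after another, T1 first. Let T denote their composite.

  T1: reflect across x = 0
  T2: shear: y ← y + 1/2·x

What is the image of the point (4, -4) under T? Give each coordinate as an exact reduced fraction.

T(p) = (-4, -6)

T1 reflect across x = 0: (4, -4) → (-4, -4)
T2 shear: y ← y + 1/2·x: (-4, -4) → (-4, -6)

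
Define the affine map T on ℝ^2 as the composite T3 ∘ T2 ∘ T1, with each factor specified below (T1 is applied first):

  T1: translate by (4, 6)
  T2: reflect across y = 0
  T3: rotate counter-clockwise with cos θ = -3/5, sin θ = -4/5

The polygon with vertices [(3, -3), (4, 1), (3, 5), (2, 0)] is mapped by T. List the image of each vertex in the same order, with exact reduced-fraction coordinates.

T1 translate by (4, 6): (3, -3) → (7, 3); (4, 1) → (8, 7); (3, 5) → (7, 11); (2, 0) → (6, 6)
T2 reflect across y = 0: (7, 3) → (7, -3); (8, 7) → (8, -7); (7, 11) → (7, -11); (6, 6) → (6, -6)
T3 rotate counter-clockwise with cos θ = -3/5, sin θ = -4/5: (7, -3) → (-33/5, -19/5); (8, -7) → (-52/5, -11/5); (7, -11) → (-13, 1); (6, -6) → (-42/5, -6/5)

image vertices: (-33/5, -19/5), (-52/5, -11/5), (-13, 1), (-42/5, -6/5)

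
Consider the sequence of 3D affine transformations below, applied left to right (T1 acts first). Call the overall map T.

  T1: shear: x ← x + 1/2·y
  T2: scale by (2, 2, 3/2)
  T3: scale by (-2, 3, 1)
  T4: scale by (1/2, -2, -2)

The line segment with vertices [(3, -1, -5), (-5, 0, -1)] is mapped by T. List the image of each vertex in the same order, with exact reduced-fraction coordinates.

T1 shear: x ← x + 1/2·y: (3, -1, -5) → (5/2, -1, -5); (-5, 0, -1) → (-5, 0, -1)
T2 scale by (2, 2, 3/2): (5/2, -1, -5) → (5, -2, -15/2); (-5, 0, -1) → (-10, 0, -3/2)
T3 scale by (-2, 3, 1): (5, -2, -15/2) → (-10, -6, -15/2); (-10, 0, -3/2) → (20, 0, -3/2)
T4 scale by (1/2, -2, -2): (-10, -6, -15/2) → (-5, 12, 15); (20, 0, -3/2) → (10, 0, 3)

image vertices: (-5, 12, 15), (10, 0, 3)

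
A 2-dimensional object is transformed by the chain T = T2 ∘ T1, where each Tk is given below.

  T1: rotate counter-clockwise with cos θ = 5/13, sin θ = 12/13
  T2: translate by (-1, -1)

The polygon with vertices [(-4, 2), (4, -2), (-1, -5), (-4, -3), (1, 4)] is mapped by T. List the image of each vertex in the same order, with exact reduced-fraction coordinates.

T1 rotate counter-clockwise with cos θ = 5/13, sin θ = 12/13: (-4, 2) → (-44/13, -38/13); (4, -2) → (44/13, 38/13); (-1, -5) → (55/13, -37/13); (-4, -3) → (16/13, -63/13); (1, 4) → (-43/13, 32/13)
T2 translate by (-1, -1): (-44/13, -38/13) → (-57/13, -51/13); (44/13, 38/13) → (31/13, 25/13); (55/13, -37/13) → (42/13, -50/13); (16/13, -63/13) → (3/13, -76/13); (-43/13, 32/13) → (-56/13, 19/13)

image vertices: (-57/13, -51/13), (31/13, 25/13), (42/13, -50/13), (3/13, -76/13), (-56/13, 19/13)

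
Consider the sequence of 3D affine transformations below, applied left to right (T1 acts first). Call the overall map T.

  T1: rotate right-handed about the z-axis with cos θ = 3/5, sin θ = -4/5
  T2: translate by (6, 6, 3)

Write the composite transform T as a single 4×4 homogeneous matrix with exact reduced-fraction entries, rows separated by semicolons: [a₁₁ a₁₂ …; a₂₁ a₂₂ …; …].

T1 = [3/5 4/5 0 0; -4/5 3/5 0 0; 0 0 1 0; 0 0 0 1]
T2·T1 = [3/5 4/5 0 6; -4/5 3/5 0 6; 0 0 1 3; 0 0 0 1]

T = [3/5 4/5 0 6; -4/5 3/5 0 6; 0 0 1 3; 0 0 0 1]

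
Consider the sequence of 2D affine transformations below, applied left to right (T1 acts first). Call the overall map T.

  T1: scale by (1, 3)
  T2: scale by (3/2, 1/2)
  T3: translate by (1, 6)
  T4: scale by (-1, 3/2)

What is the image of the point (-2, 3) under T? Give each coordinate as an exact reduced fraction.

T(p) = (2, 63/4)

T1 scale by (1, 3): (-2, 3) → (-2, 9)
T2 scale by (3/2, 1/2): (-2, 9) → (-3, 9/2)
T3 translate by (1, 6): (-3, 9/2) → (-2, 21/2)
T4 scale by (-1, 3/2): (-2, 21/2) → (2, 63/4)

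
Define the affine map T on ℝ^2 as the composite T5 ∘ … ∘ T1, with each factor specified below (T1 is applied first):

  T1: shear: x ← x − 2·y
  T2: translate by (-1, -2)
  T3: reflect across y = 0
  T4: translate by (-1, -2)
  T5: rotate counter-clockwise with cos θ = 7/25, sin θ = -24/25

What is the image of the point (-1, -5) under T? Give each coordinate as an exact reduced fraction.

T(p) = (169/25, -133/25)

T1 shear: x ← x − 2·y: (-1, -5) → (9, -5)
T2 translate by (-1, -2): (9, -5) → (8, -7)
T3 reflect across y = 0: (8, -7) → (8, 7)
T4 translate by (-1, -2): (8, 7) → (7, 5)
T5 rotate counter-clockwise with cos θ = 7/25, sin θ = -24/25: (7, 5) → (169/25, -133/25)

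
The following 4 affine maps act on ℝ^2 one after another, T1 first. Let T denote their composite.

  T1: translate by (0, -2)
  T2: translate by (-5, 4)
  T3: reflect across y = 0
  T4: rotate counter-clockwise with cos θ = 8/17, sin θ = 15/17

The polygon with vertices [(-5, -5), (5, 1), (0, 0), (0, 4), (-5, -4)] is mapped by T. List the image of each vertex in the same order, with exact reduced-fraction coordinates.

image vertices: (-125/17, -126/17), (45/17, -24/17), (-10/17, -91/17), (50/17, -123/17), (-110/17, -134/17)

T1 translate by (0, -2): (-5, -5) → (-5, -7); (5, 1) → (5, -1); (0, 0) → (0, -2); (0, 4) → (0, 2); (-5, -4) → (-5, -6)
T2 translate by (-5, 4): (-5, -7) → (-10, -3); (5, -1) → (0, 3); (0, -2) → (-5, 2); (0, 2) → (-5, 6); (-5, -6) → (-10, -2)
T3 reflect across y = 0: (-10, -3) → (-10, 3); (0, 3) → (0, -3); (-5, 2) → (-5, -2); (-5, 6) → (-5, -6); (-10, -2) → (-10, 2)
T4 rotate counter-clockwise with cos θ = 8/17, sin θ = 15/17: (-10, 3) → (-125/17, -126/17); (0, -3) → (45/17, -24/17); (-5, -2) → (-10/17, -91/17); (-5, -6) → (50/17, -123/17); (-10, 2) → (-110/17, -134/17)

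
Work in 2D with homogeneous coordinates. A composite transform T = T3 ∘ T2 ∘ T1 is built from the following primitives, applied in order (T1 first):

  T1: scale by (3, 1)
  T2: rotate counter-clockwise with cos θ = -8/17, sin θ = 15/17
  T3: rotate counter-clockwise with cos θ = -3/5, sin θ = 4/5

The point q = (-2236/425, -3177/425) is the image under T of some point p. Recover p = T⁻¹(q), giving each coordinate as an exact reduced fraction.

T1 = [3 0 0; 0 1 0; 0 0 1]
T2·T1 = [-24/17 -15/17 0; 45/17 -8/17 0; 0 0 1]
T3·…·T1 = [-108/85 77/85 0; -231/85 -36/85 0; 0 0 1]
det M = 3; M⁻¹ = [-12/85 -77/255 0; 77/85 -36/85 0; 0 0 1]
M⁻¹ · (-2236/425, -3177/425)ᵀ = (3, -8/5)ᵀ

p = (3, -8/5)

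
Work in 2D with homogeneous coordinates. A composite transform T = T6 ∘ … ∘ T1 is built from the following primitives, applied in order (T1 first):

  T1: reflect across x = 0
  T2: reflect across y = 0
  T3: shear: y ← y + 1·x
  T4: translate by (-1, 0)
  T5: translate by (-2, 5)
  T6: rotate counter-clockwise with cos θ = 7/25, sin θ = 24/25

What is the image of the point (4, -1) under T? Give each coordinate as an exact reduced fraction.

T1 reflect across x = 0: (4, -1) → (-4, -1)
T2 reflect across y = 0: (-4, -1) → (-4, 1)
T3 shear: y ← y + 1·x: (-4, 1) → (-4, -3)
T4 translate by (-1, 0): (-4, -3) → (-5, -3)
T5 translate by (-2, 5): (-5, -3) → (-7, 2)
T6 rotate counter-clockwise with cos θ = 7/25, sin θ = 24/25: (-7, 2) → (-97/25, -154/25)

T(p) = (-97/25, -154/25)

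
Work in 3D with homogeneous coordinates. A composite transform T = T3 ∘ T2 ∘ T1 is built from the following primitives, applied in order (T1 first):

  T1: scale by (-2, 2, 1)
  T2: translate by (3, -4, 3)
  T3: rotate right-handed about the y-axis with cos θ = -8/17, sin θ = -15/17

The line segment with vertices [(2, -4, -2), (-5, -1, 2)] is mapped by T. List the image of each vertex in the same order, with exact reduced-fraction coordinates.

image vertices: (-7/17, -12, -23/17), (-179/17, -6, 155/17)

T1 scale by (-2, 2, 1): (2, -4, -2) → (-4, -8, -2); (-5, -1, 2) → (10, -2, 2)
T2 translate by (3, -4, 3): (-4, -8, -2) → (-1, -12, 1); (10, -2, 2) → (13, -6, 5)
T3 rotate right-handed about the y-axis with cos θ = -8/17, sin θ = -15/17: (-1, -12, 1) → (-7/17, -12, -23/17); (13, -6, 5) → (-179/17, -6, 155/17)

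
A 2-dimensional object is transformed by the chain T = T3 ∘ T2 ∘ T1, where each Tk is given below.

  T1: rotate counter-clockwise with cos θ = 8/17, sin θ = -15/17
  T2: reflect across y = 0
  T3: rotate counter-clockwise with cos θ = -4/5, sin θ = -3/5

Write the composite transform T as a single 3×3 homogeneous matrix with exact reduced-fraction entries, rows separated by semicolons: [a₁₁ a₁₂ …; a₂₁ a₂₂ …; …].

T1 = [8/17 15/17 0; -15/17 8/17 0; 0 0 1]
T2·T1 = [8/17 15/17 0; 15/17 -8/17 0; 0 0 1]
T3·…·T1 = [13/85 -84/85 0; -84/85 -13/85 0; 0 0 1]

T = [13/85 -84/85 0; -84/85 -13/85 0; 0 0 1]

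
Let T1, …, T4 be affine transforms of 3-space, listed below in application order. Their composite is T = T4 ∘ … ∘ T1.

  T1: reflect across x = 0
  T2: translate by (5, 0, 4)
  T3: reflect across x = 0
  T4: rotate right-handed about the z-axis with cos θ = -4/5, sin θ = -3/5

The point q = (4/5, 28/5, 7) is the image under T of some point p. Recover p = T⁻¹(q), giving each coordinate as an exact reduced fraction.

T1 = [-1 0 0 0; 0 1 0 0; 0 0 1 0; 0 0 0 1]
T2·T1 = [-1 0 0 5; 0 1 0 0; 0 0 1 4; 0 0 0 1]
T3·…·T1 = [1 0 0 -5; 0 1 0 0; 0 0 1 4; 0 0 0 1]
T4·…·T1 = [-4/5 3/5 0 4; -3/5 -4/5 0 3; 0 0 1 4; 0 0 0 1]
det M = 1; M⁻¹ = [-4/5 -3/5 0 5; 3/5 -4/5 0 0; 0 0 1 -4; 0 0 0 1]
M⁻¹ · (4/5, 28/5, 7)ᵀ = (1, -4, 3)ᵀ

p = (1, -4, 3)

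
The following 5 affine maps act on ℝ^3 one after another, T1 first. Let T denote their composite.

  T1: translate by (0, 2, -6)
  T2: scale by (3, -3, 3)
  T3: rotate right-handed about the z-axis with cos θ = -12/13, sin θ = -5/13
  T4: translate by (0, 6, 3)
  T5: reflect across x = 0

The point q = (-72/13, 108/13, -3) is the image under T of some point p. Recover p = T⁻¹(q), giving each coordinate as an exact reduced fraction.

T1 = [1 0 0 0; 0 1 0 2; 0 0 1 -6; 0 0 0 1]
T2·T1 = [3 0 0 0; 0 -3 0 -6; 0 0 3 -18; 0 0 0 1]
T3·…·T1 = [-36/13 -15/13 0 -30/13; -15/13 36/13 0 72/13; 0 0 3 -18; 0 0 0 1]
T4·…·T1 = [-36/13 -15/13 0 -30/13; -15/13 36/13 0 150/13; 0 0 3 -15; 0 0 0 1]
T5·…·T1 = [36/13 15/13 0 30/13; -15/13 36/13 0 150/13; 0 0 3 -15; 0 0 0 1]
det M = 27; M⁻¹ = [4/13 -5/39 0 10/13; 5/39 4/13 0 -50/13; 0 0 1/3 5; 0 0 0 1]
M⁻¹ · (-72/13, 108/13, -3)ᵀ = (-2, -2, 4)ᵀ

p = (-2, -2, 4)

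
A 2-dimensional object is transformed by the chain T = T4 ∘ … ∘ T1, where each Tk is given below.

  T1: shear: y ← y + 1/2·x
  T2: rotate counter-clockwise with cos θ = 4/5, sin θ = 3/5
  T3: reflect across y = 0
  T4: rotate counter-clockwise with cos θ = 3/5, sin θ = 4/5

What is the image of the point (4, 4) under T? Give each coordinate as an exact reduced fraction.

T(p) = (138/25, -116/25)

T1 shear: y ← y + 1/2·x: (4, 4) → (4, 6)
T2 rotate counter-clockwise with cos θ = 4/5, sin θ = 3/5: (4, 6) → (-2/5, 36/5)
T3 reflect across y = 0: (-2/5, 36/5) → (-2/5, -36/5)
T4 rotate counter-clockwise with cos θ = 3/5, sin θ = 4/5: (-2/5, -36/5) → (138/25, -116/25)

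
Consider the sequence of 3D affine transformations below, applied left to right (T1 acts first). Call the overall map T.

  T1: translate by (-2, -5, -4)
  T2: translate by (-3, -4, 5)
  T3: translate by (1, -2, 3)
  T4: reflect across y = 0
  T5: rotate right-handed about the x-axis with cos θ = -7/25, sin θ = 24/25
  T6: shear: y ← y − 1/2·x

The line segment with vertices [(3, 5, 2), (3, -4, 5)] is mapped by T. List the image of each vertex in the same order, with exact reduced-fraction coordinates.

T1 translate by (-2, -5, -4): (3, 5, 2) → (1, 0, -2); (3, -4, 5) → (1, -9, 1)
T2 translate by (-3, -4, 5): (1, 0, -2) → (-2, -4, 3); (1, -9, 1) → (-2, -13, 6)
T3 translate by (1, -2, 3): (-2, -4, 3) → (-1, -6, 6); (-2, -13, 6) → (-1, -15, 9)
T4 reflect across y = 0: (-1, -6, 6) → (-1, 6, 6); (-1, -15, 9) → (-1, 15, 9)
T5 rotate right-handed about the x-axis with cos θ = -7/25, sin θ = 24/25: (-1, 6, 6) → (-1, -186/25, 102/25); (-1, 15, 9) → (-1, -321/25, 297/25)
T6 shear: y ← y − 1/2·x: (-1, -186/25, 102/25) → (-1, -347/50, 102/25); (-1, -321/25, 297/25) → (-1, -617/50, 297/25)

image vertices: (-1, -347/50, 102/25), (-1, -617/50, 297/25)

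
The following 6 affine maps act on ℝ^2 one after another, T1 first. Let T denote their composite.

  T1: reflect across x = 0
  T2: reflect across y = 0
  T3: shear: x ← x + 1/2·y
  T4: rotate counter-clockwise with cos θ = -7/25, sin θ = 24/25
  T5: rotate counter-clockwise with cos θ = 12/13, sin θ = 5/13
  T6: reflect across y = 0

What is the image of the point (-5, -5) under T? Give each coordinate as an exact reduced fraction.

T1 reflect across x = 0: (-5, -5) → (5, -5)
T2 reflect across y = 0: (5, -5) → (5, 5)
T3 shear: x ← x + 1/2·y: (5, 5) → (15/2, 5)
T4 rotate counter-clockwise with cos θ = -7/25, sin θ = 24/25: (15/2, 5) → (-69/10, 29/5)
T5 rotate counter-clockwise with cos θ = 12/13, sin θ = 5/13: (-69/10, 29/5) → (-43/5, 27/10)
T6 reflect across y = 0: (-43/5, 27/10) → (-43/5, -27/10)

T(p) = (-43/5, -27/10)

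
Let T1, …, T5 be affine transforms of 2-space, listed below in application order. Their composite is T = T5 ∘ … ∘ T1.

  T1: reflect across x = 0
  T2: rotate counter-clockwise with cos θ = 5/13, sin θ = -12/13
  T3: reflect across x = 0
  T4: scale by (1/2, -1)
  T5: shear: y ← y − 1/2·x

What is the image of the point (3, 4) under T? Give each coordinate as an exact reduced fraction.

T1 reflect across x = 0: (3, 4) → (-3, 4)
T2 rotate counter-clockwise with cos θ = 5/13, sin θ = -12/13: (-3, 4) → (33/13, 56/13)
T3 reflect across x = 0: (33/13, 56/13) → (-33/13, 56/13)
T4 scale by (1/2, -1): (-33/13, 56/13) → (-33/26, -56/13)
T5 shear: y ← y − 1/2·x: (-33/26, -56/13) → (-33/26, -191/52)

T(p) = (-33/26, -191/52)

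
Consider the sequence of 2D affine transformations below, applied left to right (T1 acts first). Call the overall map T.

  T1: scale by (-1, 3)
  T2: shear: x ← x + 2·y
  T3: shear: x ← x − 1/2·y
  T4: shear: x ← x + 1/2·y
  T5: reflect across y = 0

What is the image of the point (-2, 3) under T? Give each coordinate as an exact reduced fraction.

T(p) = (20, -9)

T1 scale by (-1, 3): (-2, 3) → (2, 9)
T2 shear: x ← x + 2·y: (2, 9) → (20, 9)
T3 shear: x ← x − 1/2·y: (20, 9) → (31/2, 9)
T4 shear: x ← x + 1/2·y: (31/2, 9) → (20, 9)
T5 reflect across y = 0: (20, 9) → (20, -9)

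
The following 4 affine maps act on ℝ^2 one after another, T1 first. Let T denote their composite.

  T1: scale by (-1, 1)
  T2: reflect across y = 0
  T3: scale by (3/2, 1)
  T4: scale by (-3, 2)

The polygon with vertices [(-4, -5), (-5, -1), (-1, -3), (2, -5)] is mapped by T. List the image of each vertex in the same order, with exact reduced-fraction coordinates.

image vertices: (-18, 10), (-45/2, 2), (-9/2, 6), (9, 10)

T1 scale by (-1, 1): (-4, -5) → (4, -5); (-5, -1) → (5, -1); (-1, -3) → (1, -3); (2, -5) → (-2, -5)
T2 reflect across y = 0: (4, -5) → (4, 5); (5, -1) → (5, 1); (1, -3) → (1, 3); (-2, -5) → (-2, 5)
T3 scale by (3/2, 1): (4, 5) → (6, 5); (5, 1) → (15/2, 1); (1, 3) → (3/2, 3); (-2, 5) → (-3, 5)
T4 scale by (-3, 2): (6, 5) → (-18, 10); (15/2, 1) → (-45/2, 2); (3/2, 3) → (-9/2, 6); (-3, 5) → (9, 10)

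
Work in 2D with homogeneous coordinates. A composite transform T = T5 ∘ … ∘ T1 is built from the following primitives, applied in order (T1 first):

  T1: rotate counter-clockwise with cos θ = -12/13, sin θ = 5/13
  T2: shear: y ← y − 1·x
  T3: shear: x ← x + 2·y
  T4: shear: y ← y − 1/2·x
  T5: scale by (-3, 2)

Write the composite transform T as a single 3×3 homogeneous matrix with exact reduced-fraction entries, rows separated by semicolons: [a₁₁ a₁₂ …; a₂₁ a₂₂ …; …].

T1 = [-12/13 -5/13 0; 5/13 -12/13 0; 0 0 1]
T2·T1 = [-12/13 -5/13 0; 17/13 -7/13 0; 0 0 1]
T3·…·T1 = [22/13 -19/13 0; 17/13 -7/13 0; 0 0 1]
T4·…·T1 = [22/13 -19/13 0; 6/13 5/26 0; 0 0 1]
T5·…·T1 = [-66/13 57/13 0; 12/13 5/13 0; 0 0 1]

T = [-66/13 57/13 0; 12/13 5/13 0; 0 0 1]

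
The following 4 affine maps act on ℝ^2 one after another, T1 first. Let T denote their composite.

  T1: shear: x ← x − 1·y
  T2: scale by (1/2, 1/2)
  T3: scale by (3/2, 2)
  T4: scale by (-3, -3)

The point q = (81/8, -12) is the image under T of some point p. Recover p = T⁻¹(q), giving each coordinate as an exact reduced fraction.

p = (-1/2, 4)

T1 = [1 -1 0; 0 1 0; 0 0 1]
T2·T1 = [1/2 -1/2 0; 0 1/2 0; 0 0 1]
T3·…·T1 = [3/4 -3/4 0; 0 1 0; 0 0 1]
T4·…·T1 = [-9/4 9/4 0; 0 -3 0; 0 0 1]
det M = 27/4; M⁻¹ = [-4/9 -1/3 0; 0 -1/3 0; 0 0 1]
M⁻¹ · (81/8, -12)ᵀ = (-1/2, 4)ᵀ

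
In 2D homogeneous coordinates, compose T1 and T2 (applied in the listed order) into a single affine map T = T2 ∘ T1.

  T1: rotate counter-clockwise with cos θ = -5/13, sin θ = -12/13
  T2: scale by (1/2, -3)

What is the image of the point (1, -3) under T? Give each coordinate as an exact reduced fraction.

T(p) = (-41/26, -9/13)

T1 rotate counter-clockwise with cos θ = -5/13, sin θ = -12/13: (1, -3) → (-41/13, 3/13)
T2 scale by (1/2, -3): (-41/13, 3/13) → (-41/26, -9/13)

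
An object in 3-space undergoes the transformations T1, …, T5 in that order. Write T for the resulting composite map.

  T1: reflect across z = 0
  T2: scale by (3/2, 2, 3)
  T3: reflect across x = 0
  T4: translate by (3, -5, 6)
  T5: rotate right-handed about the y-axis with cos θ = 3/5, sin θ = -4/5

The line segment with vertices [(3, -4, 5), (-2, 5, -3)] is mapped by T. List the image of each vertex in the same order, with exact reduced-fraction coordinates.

T1 reflect across z = 0: (3, -4, 5) → (3, -4, -5); (-2, 5, -3) → (-2, 5, 3)
T2 scale by (3/2, 2, 3): (3, -4, -5) → (9/2, -8, -15); (-2, 5, 3) → (-3, 10, 9)
T3 reflect across x = 0: (9/2, -8, -15) → (-9/2, -8, -15); (-3, 10, 9) → (3, 10, 9)
T4 translate by (3, -5, 6): (-9/2, -8, -15) → (-3/2, -13, -9); (3, 10, 9) → (6, 5, 15)
T5 rotate right-handed about the y-axis with cos θ = 3/5, sin θ = -4/5: (-3/2, -13, -9) → (63/10, -13, -33/5); (6, 5, 15) → (-42/5, 5, 69/5)

image vertices: (63/10, -13, -33/5), (-42/5, 5, 69/5)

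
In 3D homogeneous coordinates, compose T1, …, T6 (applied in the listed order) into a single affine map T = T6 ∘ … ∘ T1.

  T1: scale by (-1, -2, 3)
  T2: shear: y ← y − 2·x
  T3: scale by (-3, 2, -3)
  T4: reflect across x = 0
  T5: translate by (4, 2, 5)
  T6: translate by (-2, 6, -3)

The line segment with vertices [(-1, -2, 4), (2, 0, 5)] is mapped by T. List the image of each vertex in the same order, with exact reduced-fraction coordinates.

T1 scale by (-1, -2, 3): (-1, -2, 4) → (1, 4, 12); (2, 0, 5) → (-2, 0, 15)
T2 shear: y ← y − 2·x: (1, 4, 12) → (1, 2, 12); (-2, 0, 15) → (-2, 4, 15)
T3 scale by (-3, 2, -3): (1, 2, 12) → (-3, 4, -36); (-2, 4, 15) → (6, 8, -45)
T4 reflect across x = 0: (-3, 4, -36) → (3, 4, -36); (6, 8, -45) → (-6, 8, -45)
T5 translate by (4, 2, 5): (3, 4, -36) → (7, 6, -31); (-6, 8, -45) → (-2, 10, -40)
T6 translate by (-2, 6, -3): (7, 6, -31) → (5, 12, -34); (-2, 10, -40) → (-4, 16, -43)

image vertices: (5, 12, -34), (-4, 16, -43)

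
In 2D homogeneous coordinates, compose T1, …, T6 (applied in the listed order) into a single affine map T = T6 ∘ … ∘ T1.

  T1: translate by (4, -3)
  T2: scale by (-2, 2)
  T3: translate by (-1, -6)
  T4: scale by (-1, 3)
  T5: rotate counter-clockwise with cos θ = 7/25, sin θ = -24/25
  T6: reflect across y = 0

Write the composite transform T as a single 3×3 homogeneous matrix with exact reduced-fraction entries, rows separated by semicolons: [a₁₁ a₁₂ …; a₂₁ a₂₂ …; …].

T = [14/25 144/25 -801/25; 48/25 -42/25 468/25; 0 0 1]

T1 = [1 0 4; 0 1 -3; 0 0 1]
T2·T1 = [-2 0 -8; 0 2 -6; 0 0 1]
T3·…·T1 = [-2 0 -9; 0 2 -12; 0 0 1]
T4·…·T1 = [2 0 9; 0 6 -36; 0 0 1]
T5·…·T1 = [14/25 144/25 -801/25; -48/25 42/25 -468/25; 0 0 1]
T6·…·T1 = [14/25 144/25 -801/25; 48/25 -42/25 468/25; 0 0 1]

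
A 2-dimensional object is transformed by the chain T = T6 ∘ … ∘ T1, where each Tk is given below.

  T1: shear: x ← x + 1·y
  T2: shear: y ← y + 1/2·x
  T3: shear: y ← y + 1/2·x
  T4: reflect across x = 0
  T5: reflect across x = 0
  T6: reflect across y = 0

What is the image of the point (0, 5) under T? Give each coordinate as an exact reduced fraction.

T(p) = (5, -10)

T1 shear: x ← x + 1·y: (0, 5) → (5, 5)
T2 shear: y ← y + 1/2·x: (5, 5) → (5, 15/2)
T3 shear: y ← y + 1/2·x: (5, 15/2) → (5, 10)
T4 reflect across x = 0: (5, 10) → (-5, 10)
T5 reflect across x = 0: (-5, 10) → (5, 10)
T6 reflect across y = 0: (5, 10) → (5, -10)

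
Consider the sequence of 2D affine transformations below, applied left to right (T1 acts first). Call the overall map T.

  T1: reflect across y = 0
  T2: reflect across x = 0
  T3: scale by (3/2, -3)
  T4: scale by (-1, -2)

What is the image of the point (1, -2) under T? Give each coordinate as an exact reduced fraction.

T(p) = (3/2, 12)

T1 reflect across y = 0: (1, -2) → (1, 2)
T2 reflect across x = 0: (1, 2) → (-1, 2)
T3 scale by (3/2, -3): (-1, 2) → (-3/2, -6)
T4 scale by (-1, -2): (-3/2, -6) → (3/2, 12)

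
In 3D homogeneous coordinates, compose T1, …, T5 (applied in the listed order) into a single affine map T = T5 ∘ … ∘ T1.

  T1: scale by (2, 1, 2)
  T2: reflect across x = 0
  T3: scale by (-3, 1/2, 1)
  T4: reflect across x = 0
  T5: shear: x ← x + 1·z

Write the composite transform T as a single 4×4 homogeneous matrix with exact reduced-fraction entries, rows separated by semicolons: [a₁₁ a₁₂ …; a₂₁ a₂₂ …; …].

T1 = [2 0 0 0; 0 1 0 0; 0 0 2 0; 0 0 0 1]
T2·T1 = [-2 0 0 0; 0 1 0 0; 0 0 2 0; 0 0 0 1]
T3·…·T1 = [6 0 0 0; 0 1/2 0 0; 0 0 2 0; 0 0 0 1]
T4·…·T1 = [-6 0 0 0; 0 1/2 0 0; 0 0 2 0; 0 0 0 1]
T5·…·T1 = [-6 0 2 0; 0 1/2 0 0; 0 0 2 0; 0 0 0 1]

T = [-6 0 2 0; 0 1/2 0 0; 0 0 2 0; 0 0 0 1]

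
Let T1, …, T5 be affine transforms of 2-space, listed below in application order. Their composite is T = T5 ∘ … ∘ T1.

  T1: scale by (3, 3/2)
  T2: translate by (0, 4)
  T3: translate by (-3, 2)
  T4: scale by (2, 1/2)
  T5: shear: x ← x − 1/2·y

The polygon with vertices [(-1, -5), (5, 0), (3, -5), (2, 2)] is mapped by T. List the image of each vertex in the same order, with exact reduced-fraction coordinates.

T1 scale by (3, 3/2): (-1, -5) → (-3, -15/2); (5, 0) → (15, 0); (3, -5) → (9, -15/2); (2, 2) → (6, 3)
T2 translate by (0, 4): (-3, -15/2) → (-3, -7/2); (15, 0) → (15, 4); (9, -15/2) → (9, -7/2); (6, 3) → (6, 7)
T3 translate by (-3, 2): (-3, -7/2) → (-6, -3/2); (15, 4) → (12, 6); (9, -7/2) → (6, -3/2); (6, 7) → (3, 9)
T4 scale by (2, 1/2): (-6, -3/2) → (-12, -3/4); (12, 6) → (24, 3); (6, -3/2) → (12, -3/4); (3, 9) → (6, 9/2)
T5 shear: x ← x − 1/2·y: (-12, -3/4) → (-93/8, -3/4); (24, 3) → (45/2, 3); (12, -3/4) → (99/8, -3/4); (6, 9/2) → (15/4, 9/2)

image vertices: (-93/8, -3/4), (45/2, 3), (99/8, -3/4), (15/4, 9/2)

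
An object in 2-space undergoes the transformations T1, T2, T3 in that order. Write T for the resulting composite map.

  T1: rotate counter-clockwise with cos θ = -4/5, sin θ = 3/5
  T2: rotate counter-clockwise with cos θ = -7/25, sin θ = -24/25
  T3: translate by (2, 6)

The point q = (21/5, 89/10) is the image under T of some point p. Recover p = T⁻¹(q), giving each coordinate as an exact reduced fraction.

p = (7/2, 1)

T1 = [-4/5 -3/5 0; 3/5 -4/5 0; 0 0 1]
T2·T1 = [4/5 -3/5 0; 3/5 4/5 0; 0 0 1]
T3·…·T1 = [4/5 -3/5 2; 3/5 4/5 6; 0 0 1]
det M = 1; M⁻¹ = [4/5 3/5 -26/5; -3/5 4/5 -18/5; 0 0 1]
M⁻¹ · (21/5, 89/10)ᵀ = (7/2, 1)ᵀ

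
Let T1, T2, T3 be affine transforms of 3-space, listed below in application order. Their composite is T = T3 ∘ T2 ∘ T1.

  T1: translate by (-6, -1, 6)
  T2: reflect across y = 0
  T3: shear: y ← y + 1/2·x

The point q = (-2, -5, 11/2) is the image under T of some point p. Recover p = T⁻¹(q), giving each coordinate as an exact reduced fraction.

T1 = [1 0 0 -6; 0 1 0 -1; 0 0 1 6; 0 0 0 1]
T2·T1 = [1 0 0 -6; 0 -1 0 1; 0 0 1 6; 0 0 0 1]
T3·…·T1 = [1 0 0 -6; 1/2 -1 0 -2; 0 0 1 6; 0 0 0 1]
det M = -1; M⁻¹ = [1 0 0 6; 1/2 -1 0 1; 0 0 1 -6; 0 0 0 1]
M⁻¹ · (-2, -5, 11/2)ᵀ = (4, 5, -1/2)ᵀ

p = (4, 5, -1/2)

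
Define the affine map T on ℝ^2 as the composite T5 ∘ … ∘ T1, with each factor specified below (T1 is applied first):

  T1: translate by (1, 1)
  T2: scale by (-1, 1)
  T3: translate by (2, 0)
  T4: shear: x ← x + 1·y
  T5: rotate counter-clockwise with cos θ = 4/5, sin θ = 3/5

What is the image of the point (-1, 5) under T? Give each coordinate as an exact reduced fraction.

T(p) = (14/5, 48/5)

T1 translate by (1, 1): (-1, 5) → (0, 6)
T2 scale by (-1, 1): (0, 6) → (0, 6)
T3 translate by (2, 0): (0, 6) → (2, 6)
T4 shear: x ← x + 1·y: (2, 6) → (8, 6)
T5 rotate counter-clockwise with cos θ = 4/5, sin θ = 3/5: (8, 6) → (14/5, 48/5)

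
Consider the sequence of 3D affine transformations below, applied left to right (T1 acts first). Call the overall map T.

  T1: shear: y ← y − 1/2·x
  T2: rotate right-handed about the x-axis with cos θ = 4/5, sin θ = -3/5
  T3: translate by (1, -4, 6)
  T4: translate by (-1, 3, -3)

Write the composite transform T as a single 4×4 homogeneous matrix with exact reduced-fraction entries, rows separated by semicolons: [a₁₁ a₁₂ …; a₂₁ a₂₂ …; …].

T = [1 0 0 0; -2/5 4/5 3/5 -1; 3/10 -3/5 4/5 3; 0 0 0 1]

T1 = [1 0 0 0; -1/2 1 0 0; 0 0 1 0; 0 0 0 1]
T2·T1 = [1 0 0 0; -2/5 4/5 3/5 0; 3/10 -3/5 4/5 0; 0 0 0 1]
T3·…·T1 = [1 0 0 1; -2/5 4/5 3/5 -4; 3/10 -3/5 4/5 6; 0 0 0 1]
T4·…·T1 = [1 0 0 0; -2/5 4/5 3/5 -1; 3/10 -3/5 4/5 3; 0 0 0 1]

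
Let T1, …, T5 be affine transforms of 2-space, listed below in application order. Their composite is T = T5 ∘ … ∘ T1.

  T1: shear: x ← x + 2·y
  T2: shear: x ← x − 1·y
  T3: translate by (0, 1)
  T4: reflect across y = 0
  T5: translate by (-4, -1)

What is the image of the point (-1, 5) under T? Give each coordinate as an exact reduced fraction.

T(p) = (0, -7)

T1 shear: x ← x + 2·y: (-1, 5) → (9, 5)
T2 shear: x ← x − 1·y: (9, 5) → (4, 5)
T3 translate by (0, 1): (4, 5) → (4, 6)
T4 reflect across y = 0: (4, 6) → (4, -6)
T5 translate by (-4, -1): (4, -6) → (0, -7)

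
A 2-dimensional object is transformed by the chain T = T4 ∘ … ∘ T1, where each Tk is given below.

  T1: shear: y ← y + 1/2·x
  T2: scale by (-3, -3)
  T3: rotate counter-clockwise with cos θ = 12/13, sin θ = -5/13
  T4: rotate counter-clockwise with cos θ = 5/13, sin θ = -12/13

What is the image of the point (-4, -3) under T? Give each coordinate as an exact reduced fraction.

T(p) = (15, -12)

T1 shear: y ← y + 1/2·x: (-4, -3) → (-4, -5)
T2 scale by (-3, -3): (-4, -5) → (12, 15)
T3 rotate counter-clockwise with cos θ = 12/13, sin θ = -5/13: (12, 15) → (219/13, 120/13)
T4 rotate counter-clockwise with cos θ = 5/13, sin θ = -12/13: (219/13, 120/13) → (15, -12)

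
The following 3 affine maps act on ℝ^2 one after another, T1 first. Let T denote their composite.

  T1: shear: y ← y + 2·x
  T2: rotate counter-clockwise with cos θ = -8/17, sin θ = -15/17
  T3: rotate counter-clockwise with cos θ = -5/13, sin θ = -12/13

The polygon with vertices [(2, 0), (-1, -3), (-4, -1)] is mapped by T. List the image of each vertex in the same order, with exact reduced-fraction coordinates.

T1 shear: y ← y + 2·x: (2, 0) → (2, 4); (-1, -3) → (-1, -5); (-4, -1) → (-4, -9)
T2 rotate counter-clockwise with cos θ = -8/17, sin θ = -15/17: (2, 4) → (44/17, -62/17); (-1, -5) → (-67/17, 55/17); (-4, -9) → (-103/17, 132/17)
T3 rotate counter-clockwise with cos θ = -5/13, sin θ = -12/13: (44/17, -62/17) → (-964/221, -218/221); (-67/17, 55/17) → (995/221, 529/221); (-103/17, 132/17) → (2099/221, 576/221)

image vertices: (-964/221, -218/221), (995/221, 529/221), (2099/221, 576/221)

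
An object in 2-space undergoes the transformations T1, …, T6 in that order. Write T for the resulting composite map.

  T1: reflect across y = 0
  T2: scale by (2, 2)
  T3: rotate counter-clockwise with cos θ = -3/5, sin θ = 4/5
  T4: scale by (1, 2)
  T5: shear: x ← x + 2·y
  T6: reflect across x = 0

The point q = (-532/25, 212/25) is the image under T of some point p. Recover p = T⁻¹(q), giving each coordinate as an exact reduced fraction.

p = (2/5, 3)

T1 = [1 0 0; 0 -1 0; 0 0 1]
T2·T1 = [2 0 0; 0 -2 0; 0 0 1]
T3·…·T1 = [-6/5 8/5 0; 8/5 6/5 0; 0 0 1]
T4·…·T1 = [-6/5 8/5 0; 16/5 12/5 0; 0 0 1]
T5·…·T1 = [26/5 32/5 0; 16/5 12/5 0; 0 0 1]
T6·…·T1 = [-26/5 -32/5 0; 16/5 12/5 0; 0 0 1]
det M = 8; M⁻¹ = [3/10 4/5 0; -2/5 -13/20 0; 0 0 1]
M⁻¹ · (-532/25, 212/25)ᵀ = (2/5, 3)ᵀ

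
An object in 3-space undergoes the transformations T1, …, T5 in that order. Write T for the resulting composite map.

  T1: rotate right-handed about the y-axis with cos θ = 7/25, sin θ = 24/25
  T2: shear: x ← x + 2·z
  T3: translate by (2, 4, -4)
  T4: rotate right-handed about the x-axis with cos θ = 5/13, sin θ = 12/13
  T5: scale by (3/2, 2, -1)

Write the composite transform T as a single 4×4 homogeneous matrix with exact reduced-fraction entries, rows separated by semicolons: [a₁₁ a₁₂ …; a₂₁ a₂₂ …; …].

T = [-123/50 0 57/25 3; 576/325 10/13 -168/325 136/13; 24/65 -12/13 -7/65 -28/13; 0 0 0 1]

T1 = [7/25 0 24/25 0; 0 1 0 0; -24/25 0 7/25 0; 0 0 0 1]
T2·T1 = [-41/25 0 38/25 0; 0 1 0 0; -24/25 0 7/25 0; 0 0 0 1]
T3·…·T1 = [-41/25 0 38/25 2; 0 1 0 4; -24/25 0 7/25 -4; 0 0 0 1]
T4·…·T1 = [-41/25 0 38/25 2; 288/325 5/13 -84/325 68/13; -24/65 12/13 7/65 28/13; 0 0 0 1]
T5·…·T1 = [-123/50 0 57/25 3; 576/325 10/13 -168/325 136/13; 24/65 -12/13 -7/65 -28/13; 0 0 0 1]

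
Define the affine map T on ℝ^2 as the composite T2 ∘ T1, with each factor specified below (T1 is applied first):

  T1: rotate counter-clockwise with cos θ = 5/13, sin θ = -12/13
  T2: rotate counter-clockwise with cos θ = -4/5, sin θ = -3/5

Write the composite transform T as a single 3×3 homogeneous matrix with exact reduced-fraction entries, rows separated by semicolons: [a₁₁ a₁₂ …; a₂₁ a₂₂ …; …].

T1 = [5/13 12/13 0; -12/13 5/13 0; 0 0 1]
T2·T1 = [-56/65 -33/65 0; 33/65 -56/65 0; 0 0 1]

T = [-56/65 -33/65 0; 33/65 -56/65 0; 0 0 1]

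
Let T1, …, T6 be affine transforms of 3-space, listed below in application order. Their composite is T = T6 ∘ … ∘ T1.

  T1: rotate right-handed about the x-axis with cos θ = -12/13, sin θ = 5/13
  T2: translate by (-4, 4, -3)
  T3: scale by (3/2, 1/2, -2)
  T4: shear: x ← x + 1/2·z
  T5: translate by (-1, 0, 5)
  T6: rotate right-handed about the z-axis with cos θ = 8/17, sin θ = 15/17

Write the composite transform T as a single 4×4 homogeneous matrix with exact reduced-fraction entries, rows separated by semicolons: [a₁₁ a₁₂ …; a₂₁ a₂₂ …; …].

T = [12/17 50/221 267/442 -62/17; 45/34 -123/221 160/221 -44/17; 0 -10/13 24/13 11; 0 0 0 1]

T1 = [1 0 0 0; 0 -12/13 -5/13 0; 0 5/13 -12/13 0; 0 0 0 1]
T2·T1 = [1 0 0 -4; 0 -12/13 -5/13 4; 0 5/13 -12/13 -3; 0 0 0 1]
T3·…·T1 = [3/2 0 0 -6; 0 -6/13 -5/26 2; 0 -10/13 24/13 6; 0 0 0 1]
T4·…·T1 = [3/2 -5/13 12/13 -3; 0 -6/13 -5/26 2; 0 -10/13 24/13 6; 0 0 0 1]
T5·…·T1 = [3/2 -5/13 12/13 -4; 0 -6/13 -5/26 2; 0 -10/13 24/13 11; 0 0 0 1]
T6·…·T1 = [12/17 50/221 267/442 -62/17; 45/34 -123/221 160/221 -44/17; 0 -10/13 24/13 11; 0 0 0 1]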